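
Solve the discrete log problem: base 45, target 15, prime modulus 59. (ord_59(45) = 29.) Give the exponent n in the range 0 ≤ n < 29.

6

Successive powers of 45 modulo 59:
  45^0=1  45^1=45  45^2=19  45^3=29  45^4=7  45^5=20
  45^6=15
So 45^6 ≡ 15 (mod 59), giving n = 6.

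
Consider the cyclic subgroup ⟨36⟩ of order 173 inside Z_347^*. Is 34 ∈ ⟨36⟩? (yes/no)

34 ∈ ⟨36⟩ iff 34^173 ≡ 1 (mod 347), since |⟨36⟩| = 173.
34^173 mod 347 = 1.
Since 1 = 1, 34 lies in the subgroup.

yes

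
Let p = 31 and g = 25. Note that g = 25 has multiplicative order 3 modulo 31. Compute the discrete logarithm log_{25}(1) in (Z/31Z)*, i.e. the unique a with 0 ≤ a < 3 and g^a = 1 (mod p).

0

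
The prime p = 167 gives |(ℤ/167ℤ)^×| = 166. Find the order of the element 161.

166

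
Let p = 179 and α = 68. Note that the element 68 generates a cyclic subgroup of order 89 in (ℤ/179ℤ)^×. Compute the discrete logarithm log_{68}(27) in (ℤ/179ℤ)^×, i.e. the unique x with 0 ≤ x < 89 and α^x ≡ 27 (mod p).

Baby-step giant-step with m = ceil(sqrt(89)) = 10.
Baby table (68^j mod 179 for j=0..9):
  0:1  1:68  2:149  3:108  4:5  5:161  6:29  7:3
  8:25  9:89
Giant step factor: 68^(-10) ≡ 100 (mod 179).
Scan 27·100^i mod 179 for i = 0, 1, …:
  i=0: 27   i=1: 15   i=2: 68
Match at i=2, j=1: x = 2·10 + 1 = 21.

21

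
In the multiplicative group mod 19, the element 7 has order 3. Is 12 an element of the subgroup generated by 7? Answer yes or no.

no

⟨7⟩ has order 3; its elements mod 19 are {1, 7, 11}.
12 is not in this set.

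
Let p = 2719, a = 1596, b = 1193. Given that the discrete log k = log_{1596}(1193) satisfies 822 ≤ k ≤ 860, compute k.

Compute 1596^822 mod 2719 = 2451, then multiply by 1596 repeatedly:
  1596^822=2451  1596^823=1874  1596^824=4  1596^825=946  1596^826=771
  1596^827=1528  1596^828=2464  1596^829=870  1596^830=1830  1596^831=474
  1596^832=622  1596^833=277  1596^834=1614  1596^835=1051  1596^836=2492
  1596^837=2054  1596^838=1789  1596^839=294  1596^840=1556  1596^841=929
  1596^842=829  1596^843=1650  1596^844=1408  1596^845=1274  1596^846=2211
  1596^847=2213  1596^848=2686  1596^849=1712  1596^850=2476  1596^851=989
  1596^852=1424  1596^853=2339  1596^854=2576  1596^855=168  1596^856=1666
  1596^857=2473  1596^858=1639  1596^859=166  1596^860=1193
Found 1193 at exponent 860.

860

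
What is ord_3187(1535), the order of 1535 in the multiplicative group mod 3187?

The order of 1535 must divide p − 1 = 3186 = 2 · 3^3 · 59.
Divisors: 1, 2, 3, 6, 9, 18, 27, 54, 59, 118, 177, 354, 531, 1062, 1593, 3186.
Check each in increasing order: 1535^1 ≡ 1535;  1535^2 ≡ 1032;  1535^3 ≡ 181;  1535^6 ≡ 891;  1535^9 ≡ 1921;  1535^18 ≡ 2882;  1535^27 ≡ 503;  1535^54 ≡ 1236;  1535^59 ≡ 2258;  1535^118 ≡ 2551;  1535^177 ≡ 1249;  1535^354 ≡ 1558;  1535^531 ≡ 1872;  1535^1062 ≡ 1871;  1535^1593 ≡ 3186;  1535^3186 ≡ 1.
Smallest exponent giving 1 is 3186.

3186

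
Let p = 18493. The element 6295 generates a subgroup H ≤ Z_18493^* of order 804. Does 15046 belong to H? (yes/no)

15046 ∈ ⟨6295⟩ iff 15046^804 ≡ 1 (mod 18493), since |⟨6295⟩| = 804.
15046^804 mod 18493 = 1.
Since 1 = 1, 15046 lies in the subgroup.

yes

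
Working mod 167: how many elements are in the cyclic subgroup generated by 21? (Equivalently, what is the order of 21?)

83

The order of 21 must divide p − 1 = 166 = 2 · 83.
Divisors: 1, 2, 83, 166.
Check each in increasing order: 21^1 ≡ 21;  21^2 ≡ 107;  21^83 ≡ 1.
Smallest exponent giving 1 is 83.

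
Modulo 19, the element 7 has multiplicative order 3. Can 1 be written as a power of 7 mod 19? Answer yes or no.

⟨7⟩ has order 3; its elements mod 19 are {1, 7, 11}.
1 is in this set.

yes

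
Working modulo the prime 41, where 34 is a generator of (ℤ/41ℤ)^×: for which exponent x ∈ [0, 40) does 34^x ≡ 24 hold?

7

Successive powers of 34 modulo 41:
  34^0=1  34^1=34  34^2=8  34^3=26  34^4=23  34^5=3
  34^6=20  34^7=24
So 34^7 ≡ 24 (mod 41), giving x = 7.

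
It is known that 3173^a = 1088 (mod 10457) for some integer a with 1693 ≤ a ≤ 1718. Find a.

Compute 3173^1693 mod 10457 = 2051, then multiply by 3173 repeatedly:
  3173^1693=2051  3173^1694=3569  3173^1695=9963  3173^1696=1088
Found 1088 at exponent 1696.

1696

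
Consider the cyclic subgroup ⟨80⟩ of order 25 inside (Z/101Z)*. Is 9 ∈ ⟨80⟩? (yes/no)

no

9 ∈ ⟨80⟩ iff 9^25 ≡ 1 (mod 101), since |⟨80⟩| = 25.
9^25 mod 101 = 100.
Since 100 ≠ 1, 9 does not lie in the subgroup.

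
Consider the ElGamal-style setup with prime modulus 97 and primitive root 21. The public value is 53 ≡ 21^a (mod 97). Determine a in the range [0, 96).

2

Baby-step giant-step with m = ceil(sqrt(96)) = 10.
Baby table (21^j mod 97 for j=0..9):
  0:1  1:21  2:53  3:46  4:93  5:13  6:79  7:10
  8:16  9:45
Giant step factor: 21^(-10) ≡ 31 (mod 97).
Scan 53·31^i mod 97 for i = 0, 1, …:
  i=0: 53
Match at i=0, j=2: a = 0·10 + 2 = 2.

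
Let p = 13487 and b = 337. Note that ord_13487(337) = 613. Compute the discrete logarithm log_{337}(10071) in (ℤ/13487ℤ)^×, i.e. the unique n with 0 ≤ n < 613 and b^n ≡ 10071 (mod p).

Baby-step giant-step with m = ceil(sqrt(613)) = 25.
Baby table (337^j mod 13487 for j=0..24):
  0:1  1:337  2:5673  3:10134  4:2947  5:8588  6:7938  7:4680
  8:12668  9:7224  10:6828  11:8246  12:580  13:6642  14:12999  15:10875
  16:9898  17:4337  18:4973  19:3513  20:10512  21:8950  22:8549  23:8282
  24:12712
Giant step factor: 337^(-25) ≡ 1877 (mod 13487).
Scan 10071·1877^i mod 13487 for i = 0, 1, …:
  i=0: 10071   i=1: 7980   i=2: 7890   i=3: 804
  i=4: 12051   i=5: 2028   i=6: 3222   i=7: 5518
  i=8: 12757   i=9: 5464     …   i=20: 12835
  i=21: 3513
Match at i=21, j=19: n = 21·25 + 19 = 544.

544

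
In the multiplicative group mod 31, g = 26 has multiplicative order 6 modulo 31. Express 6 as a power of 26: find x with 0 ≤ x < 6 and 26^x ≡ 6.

Successive powers of 26 modulo 31:
  26^0=1  26^1=26  26^2=25  26^3=30  26^4=5  26^5=6
So 26^5 ≡ 6 (mod 31), giving x = 5.

5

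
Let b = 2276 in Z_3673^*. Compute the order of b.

3672

The order of 2276 must divide p − 1 = 3672 = 2^3 · 3^3 · 17.
Divisors: 1, 2, 3, 4, 6, 8, 9, 12, 17, 18, 24, 27, 34, 36, 51, 54, 68, 72, 102, 108, 136, 153, 204, 216, 306, 408, 459, 612, 918, 1224, 1836, 3672.
Check each in increasing order: 2276^1 ≡ 2276;  2276^2 ≡ 1246;  2276^3 ≡ 340;  2276^4 ≡ 2510;  2276^6 ≡ 1737;  2276^8 ≡ 905;  2276^9 ≡ 2900;  2276^12 ≡ 1636;  2276^17 ≡ 1978;  2276^18 ≡ 2503;  2276^24 ≡ 2552;  2276^27 ≡ 852;  2276^34 ≡ 739;  2276^36 ≡ 2544;  2276^51 ≡ 3561;  2276^54 ≡ 2323;  2276^68 ≡ 2517;  2276^72 ≡ 110;  2276^102 ≡ 1525;  2276^108 ≡ 692;  2276^136 ≡ 3037;  2276^153 ≡ 1831;  2276^204 ≡ 616;  2276^216 ≡ 1374;  2276^306 ≡ 2785;  2276^408 ≡ 1137;  2276^459 ≡ 1211;  2276^612 ≡ 2522;  2276^918 ≡ 994;  2276^1224 ≡ 2521;  2276^1836 ≡ 3672;  2276^3672 ≡ 1.
Smallest exponent giving 1 is 3672.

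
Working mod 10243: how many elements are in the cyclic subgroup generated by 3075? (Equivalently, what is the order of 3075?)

The order of 3075 must divide p − 1 = 10242 = 2 · 3^2 · 569.
Divisors: 1, 2, 3, 6, 9, 18, 569, 1138, 1707, 3414, 5121, 10242.
Check each in increasing order: 3075^1 ≡ 3075;  3075^2 ≡ 1336;  3075^3 ≡ 757;  3075^6 ≡ 9684;  3075^9 ≡ 7043;  3075^18 ≡ 7243;  3075^569 ≡ 8054;  3075^1138 ≡ 8240;  3075^1707 ≡ 563;  3075^3414 ≡ 9679;  3075^5121 ≡ 1.
Smallest exponent giving 1 is 5121.

5121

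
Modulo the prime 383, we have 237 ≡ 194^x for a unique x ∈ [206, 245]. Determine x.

239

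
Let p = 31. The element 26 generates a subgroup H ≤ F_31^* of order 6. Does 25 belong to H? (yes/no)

yes

25 ∈ ⟨26⟩ iff 25^6 ≡ 1 (mod 31), since |⟨26⟩| = 6.
25^6 mod 31 = 1.
Since 1 = 1, 25 lies in the subgroup.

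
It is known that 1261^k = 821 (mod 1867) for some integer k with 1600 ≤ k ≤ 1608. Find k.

Compute 1261^1600 mod 1867 = 99, then multiply by 1261 repeatedly:
  1261^1600=99  1261^1601=1617  1261^1602=273  1261^1603=725  1261^1604=1262
  1261^1605=698  1261^1606=821
Found 821 at exponent 1606.

1606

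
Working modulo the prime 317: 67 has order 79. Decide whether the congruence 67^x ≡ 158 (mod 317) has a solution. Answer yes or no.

no

158 ∈ ⟨67⟩ iff 158^79 ≡ 1 (mod 317), since |⟨67⟩| = 79.
158^79 mod 317 = 203.
Since 203 ≠ 1, 158 does not lie in the subgroup.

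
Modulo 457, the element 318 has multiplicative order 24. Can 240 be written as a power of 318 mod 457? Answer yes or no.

⟨318⟩ has order 24; its elements mod 457 are {1, 18, 70, 109, 111, 127, 133, 134, 139, 170, 207, 217, 240, 250, 287, 318, 323, 324, 330, 346, 348, 387, 439, 456}.
240 is in this set.

yes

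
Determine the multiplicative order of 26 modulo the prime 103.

51

The order of 26 must divide p − 1 = 102 = 2 · 3 · 17.
Divisors: 1, 2, 3, 6, 17, 34, 51, 102.
Check each in increasing order: 26^1 ≡ 26;  26^2 ≡ 58;  26^3 ≡ 66;  26^6 ≡ 30;  26^17 ≡ 56;  26^34 ≡ 46;  26^51 ≡ 1.
Smallest exponent giving 1 is 51.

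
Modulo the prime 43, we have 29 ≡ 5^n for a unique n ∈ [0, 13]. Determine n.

5

Compute 5^0 mod 43 = 1, then multiply by 5 repeatedly:
  5^0=1  5^1=5  5^2=25  5^3=39  5^4=23
  5^5=29
Found 29 at exponent 5.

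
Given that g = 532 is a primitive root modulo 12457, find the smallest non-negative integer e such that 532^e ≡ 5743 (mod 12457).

10142

Baby-step giant-step with m = ceil(sqrt(12456)) = 112.
Baby table (532^j mod 12457 for j=0..111):
  0:1  1:532  2:8970  3:1009  4:1137  5:6948  6:9064  7:1189
  8:9698  9:2138  10:3829  11:6537  12:2181  13:1791  14:6080  15:8197
  16:854  17:5876  18:11782  19:2153  20:11809  21:4060  22:4859  23:6389
  24:10644  25:7130  26:6232  27:1862  28:6481  29:9760  30:10208  31:11861
  32:6810  33:10390  34:9029  35:7483  36:7173  37:4194  38:1405  39:40
  40:8823  41:10004  42:2989  43:8109  44:3866  45:1307  46:10189  47:1753
  48:10778  49:3676  50:12340  51:41  52:9355  53:6517  54:3998  55:9246
  56:10814  57:10371  58:11378  59:11451  60:459  61:7505  62:6420  63:2222
  64:11146  65:140  66:12195  67:10100  68:4233  69:9696  70:1074  71:10803
  72:4519  73:12364  74:352  75:409  76:5819  77:6372  78:1600  79:4124
  80:1536  81:7447  82:478  83:5156  84:2452  85:8936  86:7835  87:7582
  88:10013  89:7777  90:1640  91:490  92:11540  93:10436  94:8587  95:9022
  96:3759  97:6668  98:9588  99:5903  100:1232  101:7660  102:1681  103:9845
  104:5600  105:1977  106:5376  107:7379  108:1673  109:5589  110:8582  111:6362
Giant step factor: 532^(-112) ≡ 3861 (mod 12457).
Scan 5743·3861^i mod 12457 for i = 0, 1, …:
  i=0: 5743   i=1: 263   i=2: 6426   i=3: 8899
  i=4: 2633   i=5: 1101   i=6: 3124   i=7: 3388
  i=8: 1218   i=9: 6409     …   i=89: 10126
  i=90: 6420
Match at i=90, j=62: e = 90·112 + 62 = 10142.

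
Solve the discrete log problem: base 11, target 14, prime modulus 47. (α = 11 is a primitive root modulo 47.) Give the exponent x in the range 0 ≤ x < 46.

40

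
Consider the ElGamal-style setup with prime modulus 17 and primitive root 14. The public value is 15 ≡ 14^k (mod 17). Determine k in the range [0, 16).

Successive powers of 14 modulo 17:
  14^0=1  14^1=14  14^2=9  14^3=7  14^4=13  14^5=12
  14^6=15
So 14^6 ≡ 15 (mod 17), giving k = 6.

6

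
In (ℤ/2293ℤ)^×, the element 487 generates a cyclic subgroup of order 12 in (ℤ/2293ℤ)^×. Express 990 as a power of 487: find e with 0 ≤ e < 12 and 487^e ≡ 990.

Successive powers of 487 modulo 2293:
  487^0=1  487^1=487  487^2=990
So 487^2 ≡ 990 (mod 2293), giving e = 2.

2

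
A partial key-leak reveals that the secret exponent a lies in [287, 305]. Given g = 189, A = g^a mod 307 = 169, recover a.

304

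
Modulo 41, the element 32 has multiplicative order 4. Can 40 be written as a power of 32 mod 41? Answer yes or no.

40 ∈ ⟨32⟩ iff 40^4 ≡ 1 (mod 41), since |⟨32⟩| = 4.
40^4 mod 41 = 1.
Since 1 = 1, 40 lies in the subgroup.

yes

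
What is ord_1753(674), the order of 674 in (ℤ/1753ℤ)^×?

1752

The order of 674 must divide p − 1 = 1752 = 2^3 · 3 · 73.
Divisors: 1, 2, 3, 4, 6, 8, 12, 24, 73, 146, 219, 292, 438, 584, 876, 1752.
Check each in increasing order: 674^1 ≡ 674;  674^2 ≡ 249;  674^3 ≡ 1291;  674^4 ≡ 646;  674^6 ≡ 1331;  674^8 ≡ 102;  674^12 ≡ 1031;  674^24 ≡ 643;  674^73 ≡ 405;  674^146 ≡ 996;  674^219 ≡ 190;  674^292 ≡ 1571;  674^438 ≡ 1040;  674^584 ≡ 1570;  674^876 ≡ 1752;  674^1752 ≡ 1.
Smallest exponent giving 1 is 1752.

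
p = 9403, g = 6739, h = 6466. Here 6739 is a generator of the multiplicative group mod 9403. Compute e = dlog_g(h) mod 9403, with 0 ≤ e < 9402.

3082

Baby-step giant-step with m = ceil(sqrt(9402)) = 97.
Baby table (6739^j mod 9403 for j=0..96):
  0:1  1:6739  2:7034  3:1603  4:7973  5:1305  6:2590  7:2042
  8:4449  9:5047  10:1082  11:4273  12:3761  13:4294  14:4235  15:1560
  16:286  17:9142  18:8885  19:7114  20:4752  21:6513  22:7306  23:1026
  24:3009  25:4783  26:8556  27:9091  28:3704  29:5694  30:7626  31:4219
  32:6572  33:578  34:2300  35:3556  36:5040  37:924  38:2050  39:1943
  40:4901  41:4503  42:2236  43:4798  44:6208  45:1765  46:8943  47:3050
  48:8395  49:5457  50:8993  51:1492  52:2781  53:980  54:3314  55:921
  56:639  57:9050  58:92  59:8793  60:7724  61:6431  62:82  63:7224
  64:3205  65:9207  66:4979  67:3577  68:5514  69:7593  70:7504  71:122
  72:4097  73:2475  74:7506  75:4197  76:8762  77:5681  78:4646  79:6807
  80:4539  81:362  82:4141  83:7498  84:6703  85:8908  86:2260  87:6683
  88:5770  89:2625  90:2832  91:6161  92:4734  93:7450  94:2933  95:381
  96:540
Giant step factor: 6739^(-97) ≡ 4749 (mod 9403).
Scan 6466·4749^i mod 9403 for i = 0, 1, …:
  i=0: 6466   i=1: 6239   i=2: 158   i=3: 7505
  i=4: 3875   i=5: 704   i=6: 5231   i=7: 8696
  i=8: 8731   i=9: 5692     …   i=30: 1771
  i=31: 4197
Match at i=31, j=75: e = 31·97 + 75 = 3082.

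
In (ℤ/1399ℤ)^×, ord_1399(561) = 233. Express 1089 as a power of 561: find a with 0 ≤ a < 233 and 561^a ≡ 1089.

51

Baby-step giant-step with m = ceil(sqrt(233)) = 16.
Baby table (561^j mod 1399 for j=0..15):
  0:1  1:561  2:1345  3:484  4:118  5:445  6:623  7:1152
  8:1333  9:747  10:766  11:233  12:606  13:9  14:852  15:913
Giant step factor: 561^(-16) ≡ 44 (mod 1399).
Scan 1089·44^i mod 1399 for i = 0, 1, …:
  i=0: 1089   i=1: 350   i=2: 11   i=3: 484
Match at i=3, j=3: a = 3·16 + 3 = 51.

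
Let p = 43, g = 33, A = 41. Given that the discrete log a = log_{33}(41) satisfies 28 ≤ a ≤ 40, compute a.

Compute 33^28 mod 43 = 6, then multiply by 33 repeatedly:
  33^28=6  33^29=26  33^30=41
Found 41 at exponent 30.

30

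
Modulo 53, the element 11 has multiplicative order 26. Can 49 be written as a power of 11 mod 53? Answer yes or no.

49 ∈ ⟨11⟩ iff 49^26 ≡ 1 (mod 53), since |⟨11⟩| = 26.
49^26 mod 53 = 1.
Since 1 = 1, 49 lies in the subgroup.

yes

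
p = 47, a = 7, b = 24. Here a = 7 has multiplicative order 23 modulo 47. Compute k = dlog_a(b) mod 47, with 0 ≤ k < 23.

21

Successive powers of 7 modulo 47:
  7^0=1  7^1=7  7^2=2  7^3=14  7^4=4  7^5=28
  7^6=8  7^7=9  7^8=16  7^9=18  7^10=32  7^11=36
  7^12=17  7^13=25  7^14=34  7^15=3  7^16=21  7^17=6
  7^18=42  7^19=12  7^20=37  7^21=24
So 7^21 ≡ 24 (mod 47), giving k = 21.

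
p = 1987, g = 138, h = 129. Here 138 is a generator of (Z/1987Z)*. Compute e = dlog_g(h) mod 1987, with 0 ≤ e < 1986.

1656

Baby-step giant-step with m = ceil(sqrt(1986)) = 45.
Baby table (138^j mod 1987 for j=0..44):
  0:1  1:138  2:1161  3:1258  4:735  5:93  6:912  7:675
  8:1748  9:797  10:701  11:1362  12:1178  13:1617  14:602  15:1609
  16:1485  17:269  18:1356  19:350  20:612  21:1002  22:1173  23:927
  24:758  25:1280  26:1784  27:1791  28:770  29:949  30:1807  31:991
  32:1642  33:78  34:829  35:1143  36:761  37:1694  38:1293  39:1591
  40:988  41:1228  42:569  43:1029  44:925
Giant step factor: 138^(-45) ≡ 202 (mod 1987).
Scan 129·202^i mod 1987 for i = 0, 1, …:
  i=0: 129   i=1: 227   i=2: 153   i=3: 1101
  i=4: 1845   i=5: 1121   i=6: 1911   i=7: 544
  i=8: 603   i=9: 599     …   i=35: 1194
  i=36: 761
Match at i=36, j=36: e = 36·45 + 36 = 1656.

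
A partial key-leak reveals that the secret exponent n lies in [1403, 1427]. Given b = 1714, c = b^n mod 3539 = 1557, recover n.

1425

Compute 1714^1403 mod 3539 = 387, then multiply by 1714 repeatedly:
  1714^1403=387  1714^1404=1525  1714^1405=2068  1714^1406=2013  1714^1407=3296
  1714^1408=1100  1714^1409=2652  1714^1410=1452  1714^1411=811  1714^1412=2766
  1714^1413=2203  1714^1414=3368  1714^1415=643  1714^1416=1473  1714^1417=1415
  1714^1418=1095  1714^1419=1160  1714^1420=2861  1714^1421=2239  1714^1422=1370
  1714^1423=1823  1714^1424=3224  1714^1425=1557
Found 1557 at exponent 1425.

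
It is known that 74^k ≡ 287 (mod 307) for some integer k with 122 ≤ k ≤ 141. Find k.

136

Compute 74^122 mod 307 = 260, then multiply by 74 repeatedly:
  74^122=260  74^123=206  74^124=201  74^125=138  74^126=81
  74^127=161  74^128=248  74^129=239  74^130=187  74^131=23
  74^132=167  74^133=78  74^134=246  74^135=91  74^136=287
Found 287 at exponent 136.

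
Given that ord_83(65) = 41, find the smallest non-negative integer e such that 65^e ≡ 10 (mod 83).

5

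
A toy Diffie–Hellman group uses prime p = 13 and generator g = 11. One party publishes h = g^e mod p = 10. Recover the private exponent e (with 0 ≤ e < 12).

10

Successive powers of 11 modulo 13:
  11^0=1  11^1=11  11^2=4  11^3=5  11^4=3  11^5=7
  11^6=12  11^7=2  11^8=9  11^9=8  11^10=10
So 11^10 ≡ 10 (mod 13), giving e = 10.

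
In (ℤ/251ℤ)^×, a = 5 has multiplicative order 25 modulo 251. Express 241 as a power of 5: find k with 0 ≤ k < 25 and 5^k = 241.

Successive powers of 5 modulo 251:
  5^0=1  5^1=5  5^2=25  5^3=125  5^4=123  5^5=113
  5^6=63  5^7=64  5^8=69  5^9=94  5^10=219  5^11=91
  5^12=204  5^13=16  5^14=80  5^15=149  5^16=243  5^17=211
  5^18=51  5^19=4  5^20=20  5^21=100  5^22=249  5^23=241
So 5^23 ≡ 241 (mod 251), giving k = 23.

23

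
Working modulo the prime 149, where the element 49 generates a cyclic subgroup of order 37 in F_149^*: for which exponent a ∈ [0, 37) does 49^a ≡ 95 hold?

9

Successive powers of 49 modulo 149:
  49^0=1  49^1=49  49^2=17  49^3=88  49^4=140  49^5=6
  49^6=145  49^7=102  49^8=81  49^9=95
So 49^9 ≡ 95 (mod 149), giving a = 9.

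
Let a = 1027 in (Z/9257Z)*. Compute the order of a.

The order of 1027 must divide p − 1 = 9256 = 2^3 · 13 · 89.
Divisors: 1, 2, 4, 8, 13, 26, 52, 89, 104, 178, 356, 712, 1157, 2314, 4628, 9256.
Check each in increasing order: 1027^1 ≡ 1027;  1027^2 ≡ 8688;  1027^4 ≡ 9023;  1027^8 ≡ 8471;  1027^13 ≡ 863;  1027^26 ≡ 4209;  1027^52 ≡ 7040;  1027^89 ≡ 5868;  1027^104 ≡ 8879;  1027^178 ≡ 6641;  1027^356 ≡ 2533;  1027^712 ≡ 988;  1027^1157 ≡ 3243;  1027^2314 ≡ 1097;  1027^4628 ≡ 9256;  1027^9256 ≡ 1.
Smallest exponent giving 1 is 9256.

9256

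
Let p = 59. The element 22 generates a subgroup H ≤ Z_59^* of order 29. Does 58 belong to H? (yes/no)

no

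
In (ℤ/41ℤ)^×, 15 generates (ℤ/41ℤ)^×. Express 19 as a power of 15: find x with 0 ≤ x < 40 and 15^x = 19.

37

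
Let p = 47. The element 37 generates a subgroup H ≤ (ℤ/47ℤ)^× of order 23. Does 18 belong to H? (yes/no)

⟨37⟩ has order 23; its elements mod 47 are {1, 2, 3, 4, 6, 7, 8, 9, 12, 14, 16, 17, 18, 21, 24, 25, 27, 28, 32, 34, 36, 37, 42}.
18 is in this set.

yes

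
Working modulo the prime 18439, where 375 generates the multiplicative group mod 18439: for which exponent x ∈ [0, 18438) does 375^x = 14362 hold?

10517

Baby-step giant-step with m = ceil(sqrt(18438)) = 136.
Baby table (375^j mod 18439 for j=0..135):
  0:1  1:375  2:11552  3:17274  4:5661  5:2390  6:11178  7:6097
  8:18378  9:14003  10:14449  11:15748  12:5020  13:1722  14:385  15:15302
  16:3721  17:12450  18:3683  19:16639  20:7243  21:5592  22:13393  23:6967
  24:12726  25:14988  26:15044  27:17605  28:713  29:9229  30:12782  31:17549
  32:16591  33:7682  34:4266  35:13996  36:11824  37:8640  38:13175  39:17412
  40:2094  41:10812  42:16359  43:12877  44:16296  45:7691  46:7641  47:7330
  48:1339  49:4272  50:16246  51:7380  52:1650  53:10263  54:13313  55:13845
  56:10516  57:15993  58:4700  59:10795  60:9984  61:883  62:17662  63:3649
  64:3889  65:1694  66:8324  67:5309  68:17902  69:1454  70:10519  71:17118
  72:2478  73:7300  74:8528  75:8053  76:14318  77:3501  78:3706  79:6825
  80:14793  81:15675  82:14523  83:6620  84:11674  85:7707  86:13641  87:7772
  88:1138  89:2653  90:17608  91:1838  92:7007  93:9287  94:16093  95:5322
  96:4338  97:4118  98:13813  99:16955  100:15109  101:5102  102:14033  103:7260
  104:11967  105:6948  106:5601  107:16768  108:301  109:2241  110:10620  111:18115
  112:7573  113:269  114:8680  115:9736  116:78  117:10811  118:15984  119:1325
  120:17461  121:2030  122:5251  123:14591  124:13681  125:4333  126:2243  127:11370
  128:4341  129:5243  130:11591  131:13460  132:13653  133:12272  134:10689  135:7112
Giant step factor: 375^(-136) ≡ 9002 (mod 18439).
Scan 14362·9002^i mod 18439 for i = 0, 1, …:
  i=0: 14362   i=1: 10895   i=2: 18188   i=3: 8495
  i=4: 5457   i=5: 2418   i=6: 8816   i=7: 176
  i=8: 17037   i=9: 9911     …   i=76: 3059
  i=77: 7691
Match at i=77, j=45: x = 77·136 + 45 = 10517.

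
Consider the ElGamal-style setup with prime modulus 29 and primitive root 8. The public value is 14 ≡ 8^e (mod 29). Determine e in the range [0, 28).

23

Successive powers of 8 modulo 29:
  8^0=1  8^1=8  8^2=6  8^3=19  8^4=7  8^5=27
  8^6=13  8^7=17  8^8=20  8^9=15  8^10=4  8^11=3
  8^12=24  8^13=18  8^14=28  8^15=21  8^16=23  8^17=10
  8^18=22  8^19=2  8^20=16  8^21=12  8^22=9  8^23=14
So 8^23 ≡ 14 (mod 29), giving e = 23.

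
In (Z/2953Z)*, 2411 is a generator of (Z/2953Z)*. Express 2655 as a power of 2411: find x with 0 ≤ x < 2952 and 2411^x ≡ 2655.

Baby-step giant-step with m = ceil(sqrt(2952)) = 55.
Baby table (2411^j mod 2953 for j=0..54):
  0:1  1:2411  2:1417  3:2719  4:2802  5:2111  6:1602  7:2851
  8:2130  9:163  10:244  11:637  12:247  13:1964  14:1545  15:1262
  16:1092  17:1689  18:2945  19:1383  20:476  21:1872  22:1208  23:830
  24:1949  25:816  26:678  27:1649  28:1001  29:810  30:977  31:2006
  32:2405  33:1716  34:123  35:1253  36:64  37:748  38:2098  39:2742
  40:2148  41:2219  42:2126  43:2331  44:482  45:1573  46:851  47:2379
  48:1043  49:1670  50:1431  51:1037  52:1969  53:1788  54:2441
Giant step factor: 2411^(-55) ≡ 265 (mod 2953).
Scan 2655·265^i mod 2953 for i = 0, 1, …:
  i=0: 2655   i=1: 761   i=2: 861   i=3: 784
  i=4: 1050   i=5: 668   i=6: 2793   i=7: 1895
  i=8: 165   i=9: 2383     …   i=18: 1724
  i=19: 2098
Match at i=19, j=38: x = 19·55 + 38 = 1083.

1083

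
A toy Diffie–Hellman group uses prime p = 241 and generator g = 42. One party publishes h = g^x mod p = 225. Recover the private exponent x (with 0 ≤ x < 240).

160

Baby-step giant-step with m = ceil(sqrt(240)) = 16.
Baby table (42^j mod 241 for j=0..15):
  0:1  1:42  2:77  3:101  4:145  5:65  6:79  7:185
  8:58  9:26  10:128  11:74  12:216  13:155  14:3  15:126
Giant step factor: 42^(-16) ≡ 24 (mod 241).
Scan 225·24^i mod 241 for i = 0, 1, …:
  i=0: 225   i=1: 98   i=2: 183   i=3: 54
  i=4: 91   i=5: 15   i=6: 119   i=7: 205
  i=8: 100   i=9: 231   i=10: 1
Match at i=10, j=0: x = 10·16 + 0 = 160.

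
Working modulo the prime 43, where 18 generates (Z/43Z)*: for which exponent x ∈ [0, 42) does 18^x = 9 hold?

Successive powers of 18 modulo 43:
  18^0=1  18^1=18  18^2=23  18^3=27  18^4=13  18^5=19
  18^6=41  18^7=7  18^8=40  18^9=32  18^10=17  18^11=5
  18^12=4  18^13=29  18^14=6  18^15=22  18^16=9
So 18^16 ≡ 9 (mod 43), giving x = 16.

16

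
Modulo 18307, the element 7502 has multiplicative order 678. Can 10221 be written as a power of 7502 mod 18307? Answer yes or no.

10221 ∈ ⟨7502⟩ iff 10221^678 ≡ 1 (mod 18307), since |⟨7502⟩| = 678.
10221^678 mod 18307 = 1622.
Since 1622 ≠ 1, 10221 does not lie in the subgroup.

no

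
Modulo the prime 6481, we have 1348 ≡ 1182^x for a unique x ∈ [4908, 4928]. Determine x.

4922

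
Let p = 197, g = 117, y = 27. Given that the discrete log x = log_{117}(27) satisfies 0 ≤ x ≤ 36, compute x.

9

Compute 117^0 mod 197 = 1, then multiply by 117 repeatedly:
  117^0=1  117^1=117  117^2=96  117^3=3  117^4=154
  117^5=91  117^6=9  117^7=68  117^8=76  117^9=27
Found 27 at exponent 9.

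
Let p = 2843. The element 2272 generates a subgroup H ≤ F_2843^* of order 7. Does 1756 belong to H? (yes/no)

no

1756 ∈ ⟨2272⟩ iff 1756^7 ≡ 1 (mod 2843), since |⟨2272⟩| = 7.
1756^7 mod 2843 = 380.
Since 380 ≠ 1, 1756 does not lie in the subgroup.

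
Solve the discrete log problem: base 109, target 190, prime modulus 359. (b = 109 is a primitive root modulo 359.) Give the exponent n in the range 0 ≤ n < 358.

163

Baby-step giant-step with m = ceil(sqrt(358)) = 19.
Baby table (109^j mod 359 for j=0..18):
  0:1  1:109  2:34  3:116  4:79  5:354  6:173  7:189
  8:138  9:323  10:25  11:212  12:132  13:28  14:180  15:234
  16:17  17:58  18:219
Giant step factor: 109^(-19) ≡ 215 (mod 359).
Scan 190·215^i mod 359 for i = 0, 1, …:
  i=0: 190   i=1: 283   i=2: 174   i=3: 74
  i=4: 114   i=5: 98   i=6: 248   i=7: 188
  i=8: 212
Match at i=8, j=11: n = 8·19 + 11 = 163.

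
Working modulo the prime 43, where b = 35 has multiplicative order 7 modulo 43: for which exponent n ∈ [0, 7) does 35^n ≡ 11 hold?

4

Successive powers of 35 modulo 43:
  35^0=1  35^1=35  35^2=21  35^3=4  35^4=11
So 35^4 ≡ 11 (mod 43), giving n = 4.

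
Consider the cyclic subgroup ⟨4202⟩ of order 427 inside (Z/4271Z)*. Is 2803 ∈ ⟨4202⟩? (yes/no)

2803 ∈ ⟨4202⟩ iff 2803^427 ≡ 1 (mod 4271), since |⟨4202⟩| = 427.
2803^427 mod 4271 = 1.
Since 1 = 1, 2803 lies in the subgroup.

yes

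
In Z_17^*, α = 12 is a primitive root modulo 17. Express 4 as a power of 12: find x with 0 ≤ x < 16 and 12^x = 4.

Successive powers of 12 modulo 17:
  12^0=1  12^1=12  12^2=8  12^3=11  12^4=13  12^5=3
  12^6=2  12^7=7  12^8=16  12^9=5  12^10=9  12^11=6
  12^12=4
So 12^12 ≡ 4 (mod 17), giving x = 12.

12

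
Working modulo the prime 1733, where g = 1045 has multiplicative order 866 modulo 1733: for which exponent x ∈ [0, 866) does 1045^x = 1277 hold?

823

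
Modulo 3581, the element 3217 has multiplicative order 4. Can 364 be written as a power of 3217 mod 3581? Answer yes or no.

⟨3217⟩ has order 4; its elements mod 3581 are {1, 364, 3217, 3580}.
364 is in this set.

yes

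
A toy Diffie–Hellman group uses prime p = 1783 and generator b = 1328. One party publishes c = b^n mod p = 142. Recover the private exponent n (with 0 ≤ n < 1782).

Baby-step giant-step with m = ceil(sqrt(1782)) = 43.
Baby table (1328^j mod 1783 for j=0..42):
  0:1  1:1328  2:197  3:1298  4:1366  5:737  6:1652  7:766
  8:938  9:1130  10:1137  11:1518  12:1114  13:1285  14:149  15:1742
  16:825  17:838  18:272  19:1050  20:94  21:22  22:688  23:768
  24:28  25:1524  26:167  27:684  28:805  29:1023  30:1681  31:52
  32:1302  33:1329  34:1525  35:1495  36:881  37:320  38:606  39:635
  40:1704  41:285  42:484
Giant step factor: 1328^(-43) ≡ 640 (mod 1783).
Scan 142·640^i mod 1783 for i = 0, 1, …:
  i=0: 142   i=1: 1730   i=2: 1740   i=3: 1008
  i=4: 1457   i=5: 1754   i=6: 1053   i=7: 1729
  i=8: 1100   i=9: 1498     …   i=29: 556
  i=30: 1023
Match at i=30, j=29: n = 30·43 + 29 = 1319.

1319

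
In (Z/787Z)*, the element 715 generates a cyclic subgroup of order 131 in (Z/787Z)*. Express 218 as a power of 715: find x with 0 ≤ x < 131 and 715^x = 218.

91

Baby-step giant-step with m = ceil(sqrt(131)) = 12.
Baby table (715^j mod 787 for j=0..11):
  0:1  1:715  2:462  3:577  4:167  5:568  6:28  7:345
  8:344  9:416  10:741  11:164
Giant step factor: 715^(-12) ≡ 262 (mod 787).
Scan 218·262^i mod 787 for i = 0, 1, …:
  i=0: 218   i=1: 452   i=2: 374   i=3: 400
  i=4: 129   i=5: 744   i=6: 539   i=7: 345
Match at i=7, j=7: x = 7·12 + 7 = 91.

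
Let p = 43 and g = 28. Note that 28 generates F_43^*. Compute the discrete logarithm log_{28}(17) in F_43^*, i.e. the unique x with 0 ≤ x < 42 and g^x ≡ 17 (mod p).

16

Successive powers of 28 modulo 43:
  28^0=1  28^1=28  28^2=10  28^3=22  28^4=14  28^5=5
  28^6=11  28^7=7  28^8=24  28^9=27  28^10=25  28^11=12
  28^12=35  28^13=34  28^14=6  28^15=39  28^16=17
So 28^16 ≡ 17 (mod 43), giving x = 16.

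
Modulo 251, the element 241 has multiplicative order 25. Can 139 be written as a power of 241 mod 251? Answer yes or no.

⟨241⟩ has order 25; its elements mod 251 are {1, 4, 5, 16, 20, 25, 51, 63, 64, 69, 80, 91, 94, 100, 113, 123, 125, 149, 201, 204, 211, 219, 241, 243, 249}.
139 is not in this set.

no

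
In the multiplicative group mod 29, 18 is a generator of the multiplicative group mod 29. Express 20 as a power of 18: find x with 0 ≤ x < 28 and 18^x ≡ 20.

20

Successive powers of 18 modulo 29:
  18^0=1  18^1=18  18^2=5  18^3=3  18^4=25  18^5=15
  18^6=9  18^7=17  18^8=16  18^9=27  18^10=22  18^11=19
  18^12=23  18^13=8  18^14=28  18^15=11  18^16=24  18^17=26
  18^18=4  18^19=14  18^20=20
So 18^20 ≡ 20 (mod 29), giving x = 20.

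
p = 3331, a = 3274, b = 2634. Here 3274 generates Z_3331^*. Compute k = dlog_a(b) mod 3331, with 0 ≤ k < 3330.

Baby-step giant-step with m = ceil(sqrt(3330)) = 58.
Baby table (3274^j mod 3331 for j=0..57):
  0:1  1:3274  2:3249  3:1343  4:62  5:3128  6:1578  7:3322
  8:513  9:738  10:1237  11:2773  12:1827  13:2453  14:81  15:2045
  16:20  17:2191  18:1691  19:212  20:1240  21:2602  22:1581  23:3151
  24:267  25:1436  26:1423  27:2164  28:3230  29:2426  30:1620  31:928
  32:400  33:517  34:510  35:909  36:1483  37:2075  38:1641  39:3062
  40:2009  41:2072  42:1812  43:3308  44:1311  45:1886  46:2421  47:1905
  48:1338  49:347  50:207  51:1525  52:3012  53:1528  54:2841  55:1282
  56:208  57:1468
Giant step factor: 3274^(-58) ≡ 1977 (mod 3331).
Scan 2634·1977^i mod 3331 for i = 0, 1, …:
  i=0: 2634   i=1: 1065   i=2: 313   i=3: 2566
  i=4: 3200   i=5: 831   i=6: 704   i=7: 2781
  i=8: 1887   i=9: 3210     …   i=13: 675
  i=14: 2075
Match at i=14, j=37: k = 14·58 + 37 = 849.

849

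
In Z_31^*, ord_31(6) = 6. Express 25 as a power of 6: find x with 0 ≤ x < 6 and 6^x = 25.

Successive powers of 6 modulo 31:
  6^0=1  6^1=6  6^2=5  6^3=30  6^4=25
So 6^4 ≡ 25 (mod 31), giving x = 4.

4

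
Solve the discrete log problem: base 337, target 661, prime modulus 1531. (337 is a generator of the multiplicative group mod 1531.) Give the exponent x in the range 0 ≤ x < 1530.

Baby-step giant-step with m = ceil(sqrt(1530)) = 40.
Baby table (337^j mod 1531 for j=0..39):
  0:1  1:337  2:275  3:815  4:606  5:599  6:1302  7:908
  8:1327  9:147  10:547  11:619  12:387  13:284  14:786  15:19
  16:279  17:632  18:175  19:797  20:664  21:242  22:411  23:717
  24:1262  25:1207  26:1044  27:1229  28:803  29:1155  30:361  31:708
  32:1291  33:263  34:1364  35:368  36:5  37:154  38:1375  39:1013
Giant step factor: 337^(-40) ≡ 909 (mod 1531).
Scan 661·909^i mod 1531 for i = 0, 1, …:
  i=0: 661   i=1: 697   i=2: 1270   i=3: 56
  i=4: 381   i=5: 323   i=6: 1186   i=7: 250
  i=8: 662   i=9: 75   i=10: 811   i=11: 788
  i=12: 1315   i=13: 1155
Match at i=13, j=29: x = 13·40 + 29 = 549.

549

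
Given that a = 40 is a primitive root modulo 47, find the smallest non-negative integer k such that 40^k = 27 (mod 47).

22

Baby-step giant-step with m = ceil(sqrt(46)) = 7.
Baby table (40^j mod 47 for j=0..6):
  0:1  1:40  2:2  3:33  4:4  5:19  6:8
Giant step factor: 40^(-7) ≡ 26 (mod 47).
Scan 27·26^i mod 47 for i = 0, 1, …:
  i=0: 27   i=1: 44   i=2: 16   i=3: 40
Match at i=3, j=1: k = 3·7 + 1 = 22.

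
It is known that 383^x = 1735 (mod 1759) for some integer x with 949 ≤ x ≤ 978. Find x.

Compute 383^949 mod 1759 = 516, then multiply by 383 repeatedly:
  383^949=516  383^950=620  383^951=1754  383^952=1603  383^953=58
  383^954=1106  383^955=1438  383^956=187  383^957=1261  383^958=997
  383^959=148  383^960=396  383^961=394  383^962=1387  383^963=3
  383^964=1149  383^965=317  383^966=40  383^967=1248  383^968=1295
  383^969=1706  383^970=809  383^971=263  383^972=466  383^973=819
  383^974=575  383^975=350  383^976=366  383^977=1217  383^978=1735
Found 1735 at exponent 978.

978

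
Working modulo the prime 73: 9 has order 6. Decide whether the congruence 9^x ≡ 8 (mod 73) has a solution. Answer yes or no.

yes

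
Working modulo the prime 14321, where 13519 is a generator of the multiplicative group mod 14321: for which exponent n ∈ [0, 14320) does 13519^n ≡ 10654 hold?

12248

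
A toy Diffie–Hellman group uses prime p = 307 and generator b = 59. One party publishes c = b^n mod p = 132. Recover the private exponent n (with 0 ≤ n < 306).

Baby-step giant-step with m = ceil(sqrt(306)) = 18.
Baby table (59^j mod 307 for j=0..17):
  0:1  1:59  2:104  3:303  4:71  5:198  6:16  7:23
  8:129  9:243  10:215  11:98  12:256  13:61  14:222  15:204
  16:63  17:33
Giant step factor: 59^(-18) ≡ 269 (mod 307).
Scan 132·269^i mod 307 for i = 0, 1, …:
  i=0: 132   i=1: 203   i=2: 268   i=3: 254
  i=4: 172   i=5: 218   i=6: 5   i=7: 117
  i=8: 159   i=9: 98
Match at i=9, j=11: n = 9·18 + 11 = 173.

173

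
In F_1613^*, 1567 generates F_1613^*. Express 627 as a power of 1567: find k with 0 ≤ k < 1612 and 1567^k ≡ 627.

Baby-step giant-step with m = ceil(sqrt(1612)) = 41.
Baby table (1567^j mod 1613 for j=0..40):
  0:1  1:1567  2:503  3:1057  4:1381  5:994  6:1053  7:1565
  8:595  9:51  10:880  11:1458  12:678  13:1072  14:691  15:474
  16:778  17:1311  18:988  19:1329  20:160  21:705  22:1443  23:1368
  24:1592  25:966  26:728  27:385  28:33  29:95  30:469  31:1008
  32:409  33:542  34:876  35:29  36:279  37:70  38:6  39:1337
  40:1405
Giant step factor: 1567^(-41) ≡ 1569 (mod 1613).
Scan 627·1569^i mod 1613 for i = 0, 1, …:
  i=0: 627   i=1: 1446   i=2: 896   i=3: 901
  i=4: 681   i=5: 683   i=6: 595
Match at i=6, j=8: k = 6·41 + 8 = 254.

254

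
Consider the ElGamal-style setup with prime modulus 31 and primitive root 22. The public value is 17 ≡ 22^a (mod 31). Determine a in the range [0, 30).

Successive powers of 22 modulo 31:
  22^0=1  22^1=22  22^2=19  22^3=15  22^4=20  22^5=6
  22^6=8  22^7=21  22^8=28  22^9=27  22^10=5  22^11=17
So 22^11 ≡ 17 (mod 31), giving a = 11.

11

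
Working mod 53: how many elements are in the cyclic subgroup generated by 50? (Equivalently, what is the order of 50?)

52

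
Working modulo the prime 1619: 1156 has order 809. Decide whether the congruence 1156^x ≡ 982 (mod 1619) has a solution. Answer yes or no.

982 ∈ ⟨1156⟩ iff 982^809 ≡ 1 (mod 1619), since |⟨1156⟩| = 809.
982^809 mod 1619 = 1.
Since 1 = 1, 982 lies in the subgroup.

yes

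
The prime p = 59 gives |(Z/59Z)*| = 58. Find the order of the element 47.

The order of 47 must divide p − 1 = 58 = 2 · 29.
Divisors: 1, 2, 29, 58.
Check each in increasing order: 47^1 ≡ 47;  47^2 ≡ 26;  47^29 ≡ 58;  47^58 ≡ 1.
Smallest exponent giving 1 is 58.

58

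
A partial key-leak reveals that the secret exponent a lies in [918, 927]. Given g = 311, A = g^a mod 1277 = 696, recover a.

920

Compute 311^918 mod 1277 = 457, then multiply by 311 repeatedly:
  311^918=457  311^919=380  311^920=696
Found 696 at exponent 920.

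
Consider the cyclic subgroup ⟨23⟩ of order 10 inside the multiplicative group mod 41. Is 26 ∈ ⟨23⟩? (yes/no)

⟨23⟩ has order 10; its elements mod 41 are {1, 4, 10, 16, 18, 23, 25, 31, 37, 40}.
26 is not in this set.

no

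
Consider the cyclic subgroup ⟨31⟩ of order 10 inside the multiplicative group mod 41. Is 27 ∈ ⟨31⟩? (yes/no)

⟨31⟩ has order 10; its elements mod 41 are {1, 4, 10, 16, 18, 23, 25, 31, 37, 40}.
27 is not in this set.

no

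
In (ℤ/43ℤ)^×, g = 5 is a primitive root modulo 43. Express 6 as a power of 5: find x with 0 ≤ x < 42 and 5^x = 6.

Baby-step giant-step with m = ceil(sqrt(42)) = 7.
Baby table (5^j mod 43 for j=0..6):
  0:1  1:5  2:25  3:39  4:23  5:29  6:16
Giant step factor: 5^(-7) ≡ 7 (mod 43).
Scan 6·7^i mod 43 for i = 0, 1, …:
  i=0: 6   i=1: 42   i=2: 36   i=3: 37
  i=4: 1
Match at i=4, j=0: x = 4·7 + 0 = 28.

28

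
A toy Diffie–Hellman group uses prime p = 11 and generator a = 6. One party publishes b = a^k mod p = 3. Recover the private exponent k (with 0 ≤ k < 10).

Successive powers of 6 modulo 11:
  6^0=1  6^1=6  6^2=3
So 6^2 ≡ 3 (mod 11), giving k = 2.

2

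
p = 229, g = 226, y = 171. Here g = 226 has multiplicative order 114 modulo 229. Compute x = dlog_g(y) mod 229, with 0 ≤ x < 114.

Baby-step giant-step with m = ceil(sqrt(114)) = 11.
Baby table (226^j mod 229 for j=0..10):
  0:1  1:226  2:9  3:202  4:81  5:215  6:42  7:103
  8:149  9:11  10:196
Giant step factor: 226^(-11) ≡ 192 (mod 229).
Scan 171·192^i mod 229 for i = 0, 1, …:
  i=0: 171   i=1: 85   i=2: 61   i=3: 33
  i=4: 153   i=5: 64   i=6: 151   i=7: 138
  i=8: 161   i=9: 226
Match at i=9, j=1: x = 9·11 + 1 = 100.

100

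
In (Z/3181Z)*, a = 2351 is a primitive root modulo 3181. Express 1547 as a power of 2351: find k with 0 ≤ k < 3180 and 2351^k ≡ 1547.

Baby-step giant-step with m = ceil(sqrt(3180)) = 57.
Baby table (2351^j mod 3181 for j=0..56):
  0:1  1:2351  2:1804  3:931  4:253  5:3137  6:1529  7:149
  8:389  9:1592  10:1936  11:2706  12:2987  13:1970  14:3115  15:703
  16:1814  17:2174  18:2388  19:2904  20:878  21:2890  22:2955  23:3082
  24:2645  25:2721  26:80  27:401  28:1175  29:1317  30:1154  31:2842
  32:1442  33:2377  34:2491  35:120  36:2192  37:172  38:385  39:1731
  40:1082  41:2163  42:1975  43:2146  44:180  45:107  46:258  47:2168
  48:1006  49:1623  50:1654  51:1372  52:38  53:270  54:1751  55:387
  56:71
Giant step factor: 2351^(-57) ≡ 1288 (mod 3181).
Scan 1547·1288^i mod 3181 for i = 0, 1, …:
  i=0: 1547   i=1: 1230   i=2: 102   i=3: 955
  i=4: 2174
Match at i=4, j=17: k = 4·57 + 17 = 245.

245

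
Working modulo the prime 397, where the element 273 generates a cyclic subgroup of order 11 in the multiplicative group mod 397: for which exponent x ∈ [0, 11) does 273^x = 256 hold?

9

Successive powers of 273 modulo 397:
  273^0=1  273^1=273  273^2=290  273^3=167  273^4=333  273^5=393
  273^6=99  273^7=31  273^8=126  273^9=256
So 273^9 ≡ 256 (mod 397), giving x = 9.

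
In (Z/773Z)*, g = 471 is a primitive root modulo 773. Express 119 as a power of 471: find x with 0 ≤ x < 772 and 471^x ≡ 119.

141

Baby-step giant-step with m = ceil(sqrt(772)) = 28.
Baby table (471^j mod 773 for j=0..27):
  0:1  1:471  2:763  3:701  4:100  5:720  6:546  7:530
  8:724  9:111  10:490  11:436  12:511  13:278  14:301  15:312
  16:82  17:745  18:726  19:280  20:470  21:292  22:711  23:172
  24:620  25:599  26:757  27:194
Giant step factor: 471^(-28) ≡ 401 (mod 773).
Scan 119·401^i mod 773 for i = 0, 1, …:
  i=0: 119   i=1: 566   i=2: 477   i=3: 346
  i=4: 379   i=5: 471
Match at i=5, j=1: x = 5·28 + 1 = 141.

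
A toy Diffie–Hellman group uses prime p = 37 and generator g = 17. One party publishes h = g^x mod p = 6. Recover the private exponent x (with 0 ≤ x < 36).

Successive powers of 17 modulo 37:
  17^0=1  17^1=17  17^2=30  17^3=29  17^4=12  17^5=19
  17^6=27  17^7=15  17^8=33  17^9=6
So 17^9 ≡ 6 (mod 37), giving x = 9.

9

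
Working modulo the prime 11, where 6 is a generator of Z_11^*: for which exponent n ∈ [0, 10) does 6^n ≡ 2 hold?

9

Successive powers of 6 modulo 11:
  6^0=1  6^1=6  6^2=3  6^3=7  6^4=9  6^5=10
  6^6=5  6^7=8  6^8=4  6^9=2
So 6^9 ≡ 2 (mod 11), giving n = 9.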